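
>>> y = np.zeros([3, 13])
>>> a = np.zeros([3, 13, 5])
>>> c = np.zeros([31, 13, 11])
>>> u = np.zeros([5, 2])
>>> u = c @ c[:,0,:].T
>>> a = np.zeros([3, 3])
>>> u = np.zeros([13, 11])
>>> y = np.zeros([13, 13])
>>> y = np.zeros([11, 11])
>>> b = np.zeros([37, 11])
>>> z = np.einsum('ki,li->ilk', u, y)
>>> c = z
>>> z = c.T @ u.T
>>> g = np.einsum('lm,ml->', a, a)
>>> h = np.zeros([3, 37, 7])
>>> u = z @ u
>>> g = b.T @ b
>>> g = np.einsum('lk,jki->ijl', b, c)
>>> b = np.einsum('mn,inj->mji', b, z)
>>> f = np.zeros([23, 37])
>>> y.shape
(11, 11)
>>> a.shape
(3, 3)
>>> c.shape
(11, 11, 13)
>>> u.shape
(13, 11, 11)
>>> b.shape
(37, 13, 13)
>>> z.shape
(13, 11, 13)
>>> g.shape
(13, 11, 37)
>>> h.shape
(3, 37, 7)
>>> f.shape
(23, 37)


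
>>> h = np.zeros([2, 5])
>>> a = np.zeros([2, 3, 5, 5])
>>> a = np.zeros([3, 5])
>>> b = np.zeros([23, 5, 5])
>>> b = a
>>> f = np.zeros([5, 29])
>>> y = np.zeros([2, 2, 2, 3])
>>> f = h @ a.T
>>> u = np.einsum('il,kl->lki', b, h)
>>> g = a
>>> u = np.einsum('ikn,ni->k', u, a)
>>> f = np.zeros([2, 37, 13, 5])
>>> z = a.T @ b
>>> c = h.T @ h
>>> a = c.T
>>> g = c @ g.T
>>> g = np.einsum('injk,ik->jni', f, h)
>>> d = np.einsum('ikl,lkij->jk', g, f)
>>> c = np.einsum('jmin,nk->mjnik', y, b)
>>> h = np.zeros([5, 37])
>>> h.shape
(5, 37)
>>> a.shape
(5, 5)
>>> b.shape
(3, 5)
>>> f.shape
(2, 37, 13, 5)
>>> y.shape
(2, 2, 2, 3)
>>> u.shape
(2,)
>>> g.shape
(13, 37, 2)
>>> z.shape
(5, 5)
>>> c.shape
(2, 2, 3, 2, 5)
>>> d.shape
(5, 37)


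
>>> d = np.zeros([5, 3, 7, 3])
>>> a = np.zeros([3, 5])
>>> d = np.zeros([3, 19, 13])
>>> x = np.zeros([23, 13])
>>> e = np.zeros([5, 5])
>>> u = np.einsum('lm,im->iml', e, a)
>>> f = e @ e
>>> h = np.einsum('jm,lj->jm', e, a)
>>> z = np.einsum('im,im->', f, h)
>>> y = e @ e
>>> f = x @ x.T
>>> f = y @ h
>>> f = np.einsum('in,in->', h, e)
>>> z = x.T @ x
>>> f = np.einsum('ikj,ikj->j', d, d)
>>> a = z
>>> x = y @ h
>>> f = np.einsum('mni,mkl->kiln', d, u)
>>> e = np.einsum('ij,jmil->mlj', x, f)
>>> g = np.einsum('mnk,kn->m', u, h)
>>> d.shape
(3, 19, 13)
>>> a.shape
(13, 13)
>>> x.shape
(5, 5)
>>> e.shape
(13, 19, 5)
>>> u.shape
(3, 5, 5)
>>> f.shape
(5, 13, 5, 19)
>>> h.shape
(5, 5)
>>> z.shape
(13, 13)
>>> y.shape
(5, 5)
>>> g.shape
(3,)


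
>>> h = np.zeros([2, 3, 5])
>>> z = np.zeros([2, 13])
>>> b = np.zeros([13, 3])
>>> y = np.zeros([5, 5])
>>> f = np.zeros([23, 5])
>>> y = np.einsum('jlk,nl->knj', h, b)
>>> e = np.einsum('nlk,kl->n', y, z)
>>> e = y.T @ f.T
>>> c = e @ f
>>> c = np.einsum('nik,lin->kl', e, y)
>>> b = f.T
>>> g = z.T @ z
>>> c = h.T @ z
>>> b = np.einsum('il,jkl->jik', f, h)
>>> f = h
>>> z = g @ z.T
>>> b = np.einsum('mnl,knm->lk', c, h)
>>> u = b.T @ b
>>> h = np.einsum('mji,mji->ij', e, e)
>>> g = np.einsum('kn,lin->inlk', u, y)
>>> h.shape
(23, 13)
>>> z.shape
(13, 2)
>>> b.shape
(13, 2)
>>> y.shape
(5, 13, 2)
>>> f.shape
(2, 3, 5)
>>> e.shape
(2, 13, 23)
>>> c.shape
(5, 3, 13)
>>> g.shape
(13, 2, 5, 2)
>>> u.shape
(2, 2)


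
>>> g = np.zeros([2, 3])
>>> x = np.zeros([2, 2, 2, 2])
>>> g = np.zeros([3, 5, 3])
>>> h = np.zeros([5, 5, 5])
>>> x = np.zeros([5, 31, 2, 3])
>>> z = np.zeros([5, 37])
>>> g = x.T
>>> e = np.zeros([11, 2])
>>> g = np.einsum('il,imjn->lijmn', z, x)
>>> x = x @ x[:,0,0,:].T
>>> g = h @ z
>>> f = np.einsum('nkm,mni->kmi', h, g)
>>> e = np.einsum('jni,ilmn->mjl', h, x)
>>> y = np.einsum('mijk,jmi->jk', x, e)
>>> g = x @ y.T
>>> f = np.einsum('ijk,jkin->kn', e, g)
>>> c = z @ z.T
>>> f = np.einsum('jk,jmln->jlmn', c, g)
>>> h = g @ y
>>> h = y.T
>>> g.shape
(5, 31, 2, 2)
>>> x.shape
(5, 31, 2, 5)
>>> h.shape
(5, 2)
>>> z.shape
(5, 37)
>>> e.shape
(2, 5, 31)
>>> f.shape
(5, 2, 31, 2)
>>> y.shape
(2, 5)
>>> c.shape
(5, 5)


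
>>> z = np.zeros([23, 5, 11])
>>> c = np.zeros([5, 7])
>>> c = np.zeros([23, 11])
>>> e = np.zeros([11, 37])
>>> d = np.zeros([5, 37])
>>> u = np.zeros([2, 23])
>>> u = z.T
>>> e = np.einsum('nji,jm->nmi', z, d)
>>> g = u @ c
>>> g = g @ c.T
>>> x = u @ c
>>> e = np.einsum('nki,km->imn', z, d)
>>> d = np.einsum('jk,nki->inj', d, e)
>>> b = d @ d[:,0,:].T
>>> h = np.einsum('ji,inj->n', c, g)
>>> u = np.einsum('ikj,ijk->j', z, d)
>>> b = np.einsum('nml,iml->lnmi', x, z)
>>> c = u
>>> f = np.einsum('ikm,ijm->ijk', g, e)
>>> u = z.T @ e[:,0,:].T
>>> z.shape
(23, 5, 11)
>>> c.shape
(11,)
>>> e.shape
(11, 37, 23)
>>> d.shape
(23, 11, 5)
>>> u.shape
(11, 5, 11)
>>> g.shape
(11, 5, 23)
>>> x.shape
(11, 5, 11)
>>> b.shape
(11, 11, 5, 23)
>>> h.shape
(5,)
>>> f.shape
(11, 37, 5)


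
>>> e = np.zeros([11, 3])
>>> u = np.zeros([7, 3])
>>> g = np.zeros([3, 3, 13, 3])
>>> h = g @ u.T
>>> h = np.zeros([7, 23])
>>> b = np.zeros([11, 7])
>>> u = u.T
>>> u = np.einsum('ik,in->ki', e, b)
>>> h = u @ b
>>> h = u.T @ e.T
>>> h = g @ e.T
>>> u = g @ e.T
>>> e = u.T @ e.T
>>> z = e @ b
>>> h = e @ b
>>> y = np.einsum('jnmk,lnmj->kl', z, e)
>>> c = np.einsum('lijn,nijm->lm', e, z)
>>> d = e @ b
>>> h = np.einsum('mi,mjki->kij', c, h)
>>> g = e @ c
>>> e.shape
(11, 13, 3, 11)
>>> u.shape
(3, 3, 13, 11)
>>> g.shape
(11, 13, 3, 7)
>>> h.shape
(3, 7, 13)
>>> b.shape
(11, 7)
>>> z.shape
(11, 13, 3, 7)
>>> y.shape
(7, 11)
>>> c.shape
(11, 7)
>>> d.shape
(11, 13, 3, 7)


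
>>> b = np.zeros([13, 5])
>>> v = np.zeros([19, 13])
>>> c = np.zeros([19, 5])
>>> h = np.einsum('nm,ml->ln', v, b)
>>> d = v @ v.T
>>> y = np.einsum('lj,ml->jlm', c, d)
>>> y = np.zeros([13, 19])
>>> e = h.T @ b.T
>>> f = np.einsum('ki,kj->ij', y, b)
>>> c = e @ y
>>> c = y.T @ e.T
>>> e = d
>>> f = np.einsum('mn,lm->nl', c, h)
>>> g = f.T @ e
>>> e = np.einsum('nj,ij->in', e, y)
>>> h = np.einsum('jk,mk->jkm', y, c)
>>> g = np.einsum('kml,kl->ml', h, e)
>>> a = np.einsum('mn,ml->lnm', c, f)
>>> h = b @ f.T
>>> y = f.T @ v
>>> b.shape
(13, 5)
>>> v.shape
(19, 13)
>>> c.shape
(19, 19)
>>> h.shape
(13, 19)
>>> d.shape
(19, 19)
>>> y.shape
(5, 13)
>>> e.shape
(13, 19)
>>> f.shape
(19, 5)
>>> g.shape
(19, 19)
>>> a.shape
(5, 19, 19)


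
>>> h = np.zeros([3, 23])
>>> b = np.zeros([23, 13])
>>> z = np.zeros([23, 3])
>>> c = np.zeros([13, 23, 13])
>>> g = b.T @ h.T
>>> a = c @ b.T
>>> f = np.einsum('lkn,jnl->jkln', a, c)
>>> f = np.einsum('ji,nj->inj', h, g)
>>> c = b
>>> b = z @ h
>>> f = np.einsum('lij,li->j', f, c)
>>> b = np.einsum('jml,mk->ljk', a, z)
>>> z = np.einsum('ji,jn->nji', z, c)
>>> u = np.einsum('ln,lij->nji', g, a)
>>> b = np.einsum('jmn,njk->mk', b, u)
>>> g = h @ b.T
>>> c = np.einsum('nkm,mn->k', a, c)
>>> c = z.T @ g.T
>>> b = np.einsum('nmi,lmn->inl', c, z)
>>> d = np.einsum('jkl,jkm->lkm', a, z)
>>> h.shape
(3, 23)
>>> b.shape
(3, 3, 13)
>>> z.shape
(13, 23, 3)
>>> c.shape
(3, 23, 3)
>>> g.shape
(3, 13)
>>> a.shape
(13, 23, 23)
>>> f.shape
(3,)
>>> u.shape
(3, 23, 23)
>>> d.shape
(23, 23, 3)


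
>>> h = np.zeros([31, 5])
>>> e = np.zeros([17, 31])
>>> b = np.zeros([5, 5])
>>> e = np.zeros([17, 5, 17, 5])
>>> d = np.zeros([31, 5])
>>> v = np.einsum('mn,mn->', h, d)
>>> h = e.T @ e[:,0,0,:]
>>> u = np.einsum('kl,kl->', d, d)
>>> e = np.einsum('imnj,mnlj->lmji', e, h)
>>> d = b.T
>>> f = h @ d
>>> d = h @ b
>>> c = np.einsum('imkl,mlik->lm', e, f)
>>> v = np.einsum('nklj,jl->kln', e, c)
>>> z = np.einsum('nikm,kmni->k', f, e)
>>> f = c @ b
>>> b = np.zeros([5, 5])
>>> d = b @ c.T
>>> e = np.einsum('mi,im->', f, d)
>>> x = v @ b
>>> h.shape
(5, 17, 5, 5)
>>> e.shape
()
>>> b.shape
(5, 5)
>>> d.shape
(5, 17)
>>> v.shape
(5, 5, 5)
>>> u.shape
()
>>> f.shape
(17, 5)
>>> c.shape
(17, 5)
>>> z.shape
(5,)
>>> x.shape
(5, 5, 5)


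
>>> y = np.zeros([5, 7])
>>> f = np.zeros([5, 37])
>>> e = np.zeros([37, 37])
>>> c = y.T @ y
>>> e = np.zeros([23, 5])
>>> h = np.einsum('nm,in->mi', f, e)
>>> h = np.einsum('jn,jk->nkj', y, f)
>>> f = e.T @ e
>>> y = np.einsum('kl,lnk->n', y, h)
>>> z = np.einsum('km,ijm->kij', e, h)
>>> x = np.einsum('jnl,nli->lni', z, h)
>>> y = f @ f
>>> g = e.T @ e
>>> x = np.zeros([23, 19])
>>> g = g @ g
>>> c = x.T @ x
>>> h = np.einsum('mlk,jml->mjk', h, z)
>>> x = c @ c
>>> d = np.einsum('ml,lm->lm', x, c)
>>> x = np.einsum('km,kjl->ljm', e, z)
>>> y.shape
(5, 5)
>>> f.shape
(5, 5)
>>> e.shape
(23, 5)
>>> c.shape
(19, 19)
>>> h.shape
(7, 23, 5)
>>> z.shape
(23, 7, 37)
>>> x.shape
(37, 7, 5)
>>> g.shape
(5, 5)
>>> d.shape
(19, 19)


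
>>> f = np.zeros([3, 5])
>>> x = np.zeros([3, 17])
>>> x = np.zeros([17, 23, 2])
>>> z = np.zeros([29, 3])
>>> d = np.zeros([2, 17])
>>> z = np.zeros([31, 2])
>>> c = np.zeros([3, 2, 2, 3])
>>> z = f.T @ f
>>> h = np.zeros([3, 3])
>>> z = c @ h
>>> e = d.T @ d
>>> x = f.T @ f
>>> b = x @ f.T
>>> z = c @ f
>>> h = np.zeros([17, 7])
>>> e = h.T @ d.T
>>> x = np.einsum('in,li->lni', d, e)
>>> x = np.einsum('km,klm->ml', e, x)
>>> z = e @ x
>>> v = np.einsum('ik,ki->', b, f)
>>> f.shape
(3, 5)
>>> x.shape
(2, 17)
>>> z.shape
(7, 17)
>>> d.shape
(2, 17)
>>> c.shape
(3, 2, 2, 3)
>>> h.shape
(17, 7)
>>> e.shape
(7, 2)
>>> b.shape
(5, 3)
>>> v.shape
()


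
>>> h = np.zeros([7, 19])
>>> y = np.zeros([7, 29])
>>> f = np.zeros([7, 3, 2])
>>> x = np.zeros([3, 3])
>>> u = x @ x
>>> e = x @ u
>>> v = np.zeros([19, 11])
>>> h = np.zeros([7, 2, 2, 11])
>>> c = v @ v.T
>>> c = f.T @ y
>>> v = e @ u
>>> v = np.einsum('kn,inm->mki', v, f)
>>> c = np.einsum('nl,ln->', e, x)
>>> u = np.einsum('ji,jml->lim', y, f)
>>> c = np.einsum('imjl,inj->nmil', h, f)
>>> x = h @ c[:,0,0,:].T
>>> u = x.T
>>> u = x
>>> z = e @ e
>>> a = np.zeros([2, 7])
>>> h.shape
(7, 2, 2, 11)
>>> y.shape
(7, 29)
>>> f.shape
(7, 3, 2)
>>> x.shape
(7, 2, 2, 3)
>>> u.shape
(7, 2, 2, 3)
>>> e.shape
(3, 3)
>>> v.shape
(2, 3, 7)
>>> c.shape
(3, 2, 7, 11)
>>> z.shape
(3, 3)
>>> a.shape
(2, 7)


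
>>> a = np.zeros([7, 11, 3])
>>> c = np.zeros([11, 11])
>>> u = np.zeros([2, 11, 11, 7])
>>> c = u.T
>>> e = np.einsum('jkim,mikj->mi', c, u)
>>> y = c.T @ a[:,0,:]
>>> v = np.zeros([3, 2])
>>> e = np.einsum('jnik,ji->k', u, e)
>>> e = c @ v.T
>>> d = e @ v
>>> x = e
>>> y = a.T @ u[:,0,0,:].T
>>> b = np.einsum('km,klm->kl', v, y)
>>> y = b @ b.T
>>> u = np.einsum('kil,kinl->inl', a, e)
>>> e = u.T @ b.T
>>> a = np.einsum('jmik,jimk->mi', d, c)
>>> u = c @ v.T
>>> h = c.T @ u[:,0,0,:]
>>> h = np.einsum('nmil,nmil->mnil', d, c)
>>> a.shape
(11, 11)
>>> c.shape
(7, 11, 11, 2)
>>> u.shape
(7, 11, 11, 3)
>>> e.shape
(3, 11, 3)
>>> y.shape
(3, 3)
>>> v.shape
(3, 2)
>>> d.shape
(7, 11, 11, 2)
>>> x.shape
(7, 11, 11, 3)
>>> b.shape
(3, 11)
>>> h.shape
(11, 7, 11, 2)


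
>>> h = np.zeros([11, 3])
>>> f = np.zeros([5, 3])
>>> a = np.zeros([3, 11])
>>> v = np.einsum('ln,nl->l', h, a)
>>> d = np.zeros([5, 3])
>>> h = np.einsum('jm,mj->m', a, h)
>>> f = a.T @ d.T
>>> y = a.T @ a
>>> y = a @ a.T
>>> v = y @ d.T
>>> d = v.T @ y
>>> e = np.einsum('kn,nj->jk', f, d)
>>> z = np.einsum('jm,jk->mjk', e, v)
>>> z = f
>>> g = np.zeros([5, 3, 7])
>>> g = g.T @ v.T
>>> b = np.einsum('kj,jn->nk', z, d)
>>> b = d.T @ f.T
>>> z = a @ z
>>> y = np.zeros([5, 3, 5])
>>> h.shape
(11,)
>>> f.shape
(11, 5)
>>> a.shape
(3, 11)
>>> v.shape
(3, 5)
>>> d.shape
(5, 3)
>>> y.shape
(5, 3, 5)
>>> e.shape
(3, 11)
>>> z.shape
(3, 5)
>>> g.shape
(7, 3, 3)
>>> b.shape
(3, 11)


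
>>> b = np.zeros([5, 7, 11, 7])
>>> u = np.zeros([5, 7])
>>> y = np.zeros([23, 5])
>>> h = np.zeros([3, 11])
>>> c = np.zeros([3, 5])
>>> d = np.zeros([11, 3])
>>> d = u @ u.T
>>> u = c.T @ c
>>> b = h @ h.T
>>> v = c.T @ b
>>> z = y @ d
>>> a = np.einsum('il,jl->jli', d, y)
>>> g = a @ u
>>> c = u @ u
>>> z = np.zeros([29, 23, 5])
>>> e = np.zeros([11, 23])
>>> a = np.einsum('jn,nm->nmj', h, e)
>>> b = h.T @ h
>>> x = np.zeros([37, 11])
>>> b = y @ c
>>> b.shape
(23, 5)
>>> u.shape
(5, 5)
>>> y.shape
(23, 5)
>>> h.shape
(3, 11)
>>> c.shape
(5, 5)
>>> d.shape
(5, 5)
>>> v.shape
(5, 3)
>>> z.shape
(29, 23, 5)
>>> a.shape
(11, 23, 3)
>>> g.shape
(23, 5, 5)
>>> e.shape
(11, 23)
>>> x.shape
(37, 11)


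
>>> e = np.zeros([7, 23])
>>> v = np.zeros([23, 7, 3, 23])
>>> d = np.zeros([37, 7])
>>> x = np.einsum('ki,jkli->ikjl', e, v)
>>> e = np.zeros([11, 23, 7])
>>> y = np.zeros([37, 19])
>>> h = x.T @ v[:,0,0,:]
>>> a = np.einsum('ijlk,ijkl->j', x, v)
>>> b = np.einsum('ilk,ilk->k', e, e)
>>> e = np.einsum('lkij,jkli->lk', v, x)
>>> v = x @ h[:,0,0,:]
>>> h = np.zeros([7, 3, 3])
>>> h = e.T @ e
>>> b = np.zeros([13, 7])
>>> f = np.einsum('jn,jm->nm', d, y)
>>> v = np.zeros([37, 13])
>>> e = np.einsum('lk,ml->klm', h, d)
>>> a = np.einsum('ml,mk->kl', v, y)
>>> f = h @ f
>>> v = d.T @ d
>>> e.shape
(7, 7, 37)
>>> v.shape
(7, 7)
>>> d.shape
(37, 7)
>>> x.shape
(23, 7, 23, 3)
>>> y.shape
(37, 19)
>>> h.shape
(7, 7)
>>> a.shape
(19, 13)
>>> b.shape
(13, 7)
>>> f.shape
(7, 19)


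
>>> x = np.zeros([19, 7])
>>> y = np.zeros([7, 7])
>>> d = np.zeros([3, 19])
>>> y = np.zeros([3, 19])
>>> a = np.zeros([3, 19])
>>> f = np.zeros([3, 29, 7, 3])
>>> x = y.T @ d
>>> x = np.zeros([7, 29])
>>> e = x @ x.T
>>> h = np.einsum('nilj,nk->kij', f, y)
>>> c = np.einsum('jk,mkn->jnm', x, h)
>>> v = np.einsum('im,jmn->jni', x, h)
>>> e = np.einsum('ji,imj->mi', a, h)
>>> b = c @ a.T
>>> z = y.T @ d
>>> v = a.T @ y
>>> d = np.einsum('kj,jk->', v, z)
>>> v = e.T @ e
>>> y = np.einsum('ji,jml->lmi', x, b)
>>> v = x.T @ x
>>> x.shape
(7, 29)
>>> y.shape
(3, 3, 29)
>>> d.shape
()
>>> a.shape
(3, 19)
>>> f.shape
(3, 29, 7, 3)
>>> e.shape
(29, 19)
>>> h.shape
(19, 29, 3)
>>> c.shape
(7, 3, 19)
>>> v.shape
(29, 29)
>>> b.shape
(7, 3, 3)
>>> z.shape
(19, 19)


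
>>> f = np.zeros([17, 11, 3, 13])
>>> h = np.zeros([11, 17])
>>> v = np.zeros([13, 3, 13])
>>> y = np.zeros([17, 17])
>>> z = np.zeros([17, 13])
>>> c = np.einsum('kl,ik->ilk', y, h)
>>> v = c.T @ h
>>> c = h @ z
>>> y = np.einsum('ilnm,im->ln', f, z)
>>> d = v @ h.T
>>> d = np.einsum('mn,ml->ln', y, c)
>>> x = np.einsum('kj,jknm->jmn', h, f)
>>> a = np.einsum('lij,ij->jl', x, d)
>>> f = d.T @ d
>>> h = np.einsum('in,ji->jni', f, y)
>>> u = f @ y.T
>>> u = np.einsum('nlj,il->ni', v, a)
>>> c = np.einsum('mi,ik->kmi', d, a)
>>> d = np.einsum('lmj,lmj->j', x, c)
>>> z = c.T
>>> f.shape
(3, 3)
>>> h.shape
(11, 3, 3)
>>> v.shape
(17, 17, 17)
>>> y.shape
(11, 3)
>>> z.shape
(3, 13, 17)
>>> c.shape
(17, 13, 3)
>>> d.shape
(3,)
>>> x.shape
(17, 13, 3)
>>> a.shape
(3, 17)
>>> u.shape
(17, 3)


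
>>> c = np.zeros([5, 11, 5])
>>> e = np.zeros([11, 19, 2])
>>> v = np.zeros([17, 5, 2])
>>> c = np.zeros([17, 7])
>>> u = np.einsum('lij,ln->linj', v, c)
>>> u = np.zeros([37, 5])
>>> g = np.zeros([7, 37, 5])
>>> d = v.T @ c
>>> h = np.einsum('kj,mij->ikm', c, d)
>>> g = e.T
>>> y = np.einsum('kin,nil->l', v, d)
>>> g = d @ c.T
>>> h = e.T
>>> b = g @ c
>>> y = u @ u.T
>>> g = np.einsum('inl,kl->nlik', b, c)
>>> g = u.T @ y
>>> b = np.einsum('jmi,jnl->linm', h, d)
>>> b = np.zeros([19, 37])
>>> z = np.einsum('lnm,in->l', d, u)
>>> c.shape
(17, 7)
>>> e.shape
(11, 19, 2)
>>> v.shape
(17, 5, 2)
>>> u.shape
(37, 5)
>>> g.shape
(5, 37)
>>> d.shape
(2, 5, 7)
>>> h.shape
(2, 19, 11)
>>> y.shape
(37, 37)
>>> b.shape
(19, 37)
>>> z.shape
(2,)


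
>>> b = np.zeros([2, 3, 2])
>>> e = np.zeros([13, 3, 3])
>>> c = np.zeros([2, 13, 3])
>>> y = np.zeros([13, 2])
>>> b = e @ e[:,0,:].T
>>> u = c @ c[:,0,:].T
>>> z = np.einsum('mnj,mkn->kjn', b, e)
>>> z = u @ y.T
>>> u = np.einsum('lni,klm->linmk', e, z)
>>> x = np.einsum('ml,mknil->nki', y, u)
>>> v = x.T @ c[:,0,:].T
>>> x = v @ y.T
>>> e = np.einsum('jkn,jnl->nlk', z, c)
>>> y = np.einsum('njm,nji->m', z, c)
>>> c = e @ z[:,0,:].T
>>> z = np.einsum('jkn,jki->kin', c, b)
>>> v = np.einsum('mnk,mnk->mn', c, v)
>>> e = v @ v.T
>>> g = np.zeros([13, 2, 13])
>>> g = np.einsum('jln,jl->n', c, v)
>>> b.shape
(13, 3, 13)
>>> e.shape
(13, 13)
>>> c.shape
(13, 3, 2)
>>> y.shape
(13,)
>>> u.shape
(13, 3, 3, 13, 2)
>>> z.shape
(3, 13, 2)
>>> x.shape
(13, 3, 13)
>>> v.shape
(13, 3)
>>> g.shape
(2,)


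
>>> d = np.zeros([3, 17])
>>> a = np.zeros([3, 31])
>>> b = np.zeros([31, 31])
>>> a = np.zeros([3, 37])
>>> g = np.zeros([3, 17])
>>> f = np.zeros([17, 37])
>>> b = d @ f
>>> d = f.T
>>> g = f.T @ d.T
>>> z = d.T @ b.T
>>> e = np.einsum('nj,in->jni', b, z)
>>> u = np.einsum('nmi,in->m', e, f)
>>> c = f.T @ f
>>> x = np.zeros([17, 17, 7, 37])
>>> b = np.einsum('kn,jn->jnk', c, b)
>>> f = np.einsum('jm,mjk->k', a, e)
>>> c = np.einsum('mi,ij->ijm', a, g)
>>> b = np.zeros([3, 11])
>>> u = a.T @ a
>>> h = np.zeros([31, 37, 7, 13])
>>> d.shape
(37, 17)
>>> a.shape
(3, 37)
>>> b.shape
(3, 11)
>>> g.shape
(37, 37)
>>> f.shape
(17,)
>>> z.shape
(17, 3)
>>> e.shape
(37, 3, 17)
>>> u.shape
(37, 37)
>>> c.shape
(37, 37, 3)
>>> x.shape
(17, 17, 7, 37)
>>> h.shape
(31, 37, 7, 13)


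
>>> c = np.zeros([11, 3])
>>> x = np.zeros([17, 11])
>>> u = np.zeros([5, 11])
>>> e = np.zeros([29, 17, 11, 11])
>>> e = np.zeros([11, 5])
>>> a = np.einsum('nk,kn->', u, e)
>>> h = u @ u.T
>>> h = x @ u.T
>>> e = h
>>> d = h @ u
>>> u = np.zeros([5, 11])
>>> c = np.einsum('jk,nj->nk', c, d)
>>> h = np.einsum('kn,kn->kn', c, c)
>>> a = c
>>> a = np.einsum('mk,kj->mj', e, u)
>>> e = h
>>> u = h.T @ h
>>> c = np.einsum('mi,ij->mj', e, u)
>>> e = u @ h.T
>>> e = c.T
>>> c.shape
(17, 3)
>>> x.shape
(17, 11)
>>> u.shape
(3, 3)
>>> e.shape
(3, 17)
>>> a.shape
(17, 11)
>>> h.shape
(17, 3)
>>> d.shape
(17, 11)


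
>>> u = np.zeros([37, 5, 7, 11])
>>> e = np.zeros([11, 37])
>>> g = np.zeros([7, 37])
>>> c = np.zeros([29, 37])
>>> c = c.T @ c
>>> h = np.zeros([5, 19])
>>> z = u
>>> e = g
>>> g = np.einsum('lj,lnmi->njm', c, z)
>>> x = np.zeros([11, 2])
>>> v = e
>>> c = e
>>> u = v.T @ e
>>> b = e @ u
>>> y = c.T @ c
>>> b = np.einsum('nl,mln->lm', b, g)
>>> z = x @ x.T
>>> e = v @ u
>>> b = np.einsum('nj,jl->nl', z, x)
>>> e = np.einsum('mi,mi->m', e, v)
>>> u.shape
(37, 37)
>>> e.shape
(7,)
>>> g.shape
(5, 37, 7)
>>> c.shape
(7, 37)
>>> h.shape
(5, 19)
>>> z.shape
(11, 11)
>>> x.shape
(11, 2)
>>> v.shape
(7, 37)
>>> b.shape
(11, 2)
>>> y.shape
(37, 37)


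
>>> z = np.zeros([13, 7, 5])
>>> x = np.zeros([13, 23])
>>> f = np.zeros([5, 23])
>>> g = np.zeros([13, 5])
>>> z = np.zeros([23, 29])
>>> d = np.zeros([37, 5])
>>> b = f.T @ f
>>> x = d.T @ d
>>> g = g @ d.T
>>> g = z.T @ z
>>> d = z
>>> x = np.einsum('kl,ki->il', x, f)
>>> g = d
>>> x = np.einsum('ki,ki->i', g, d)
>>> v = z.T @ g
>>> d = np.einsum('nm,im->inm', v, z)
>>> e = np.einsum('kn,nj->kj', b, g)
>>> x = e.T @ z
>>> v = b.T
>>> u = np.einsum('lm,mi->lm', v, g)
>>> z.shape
(23, 29)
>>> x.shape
(29, 29)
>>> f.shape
(5, 23)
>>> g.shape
(23, 29)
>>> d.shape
(23, 29, 29)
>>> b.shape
(23, 23)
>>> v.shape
(23, 23)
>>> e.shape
(23, 29)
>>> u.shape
(23, 23)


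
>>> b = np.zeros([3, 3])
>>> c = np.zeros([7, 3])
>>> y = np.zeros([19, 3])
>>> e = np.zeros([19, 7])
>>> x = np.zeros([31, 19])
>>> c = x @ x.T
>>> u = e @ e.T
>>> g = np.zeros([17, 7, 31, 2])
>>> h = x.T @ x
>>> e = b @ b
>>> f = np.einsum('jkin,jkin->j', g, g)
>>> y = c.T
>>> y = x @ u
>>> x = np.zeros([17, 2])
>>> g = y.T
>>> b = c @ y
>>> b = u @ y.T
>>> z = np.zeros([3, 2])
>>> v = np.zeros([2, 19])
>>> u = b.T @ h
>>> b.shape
(19, 31)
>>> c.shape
(31, 31)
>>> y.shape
(31, 19)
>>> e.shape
(3, 3)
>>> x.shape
(17, 2)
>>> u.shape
(31, 19)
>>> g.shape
(19, 31)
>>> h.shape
(19, 19)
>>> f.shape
(17,)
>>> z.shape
(3, 2)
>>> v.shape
(2, 19)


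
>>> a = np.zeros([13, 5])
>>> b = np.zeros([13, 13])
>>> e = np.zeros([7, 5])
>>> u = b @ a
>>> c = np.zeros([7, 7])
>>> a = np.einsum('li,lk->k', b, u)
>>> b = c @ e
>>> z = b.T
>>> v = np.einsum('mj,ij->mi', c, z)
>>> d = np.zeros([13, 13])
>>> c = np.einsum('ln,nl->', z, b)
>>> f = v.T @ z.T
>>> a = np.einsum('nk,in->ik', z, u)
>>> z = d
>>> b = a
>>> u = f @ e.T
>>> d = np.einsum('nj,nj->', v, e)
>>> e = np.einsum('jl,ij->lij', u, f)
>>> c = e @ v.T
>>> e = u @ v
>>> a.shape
(13, 7)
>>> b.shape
(13, 7)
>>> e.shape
(5, 5)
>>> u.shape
(5, 7)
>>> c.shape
(7, 5, 7)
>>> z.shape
(13, 13)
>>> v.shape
(7, 5)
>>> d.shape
()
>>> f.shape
(5, 5)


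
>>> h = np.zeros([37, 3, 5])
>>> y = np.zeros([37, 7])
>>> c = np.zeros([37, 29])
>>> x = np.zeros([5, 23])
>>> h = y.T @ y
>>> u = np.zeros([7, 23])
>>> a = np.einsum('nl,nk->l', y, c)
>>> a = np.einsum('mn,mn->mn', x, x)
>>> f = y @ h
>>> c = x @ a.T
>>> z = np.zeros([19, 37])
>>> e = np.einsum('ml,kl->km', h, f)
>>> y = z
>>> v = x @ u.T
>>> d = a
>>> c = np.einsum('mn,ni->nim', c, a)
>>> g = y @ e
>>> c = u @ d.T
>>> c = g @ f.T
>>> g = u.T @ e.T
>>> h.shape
(7, 7)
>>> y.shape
(19, 37)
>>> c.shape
(19, 37)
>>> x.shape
(5, 23)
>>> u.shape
(7, 23)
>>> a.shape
(5, 23)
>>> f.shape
(37, 7)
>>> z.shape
(19, 37)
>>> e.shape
(37, 7)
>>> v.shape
(5, 7)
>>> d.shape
(5, 23)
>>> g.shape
(23, 37)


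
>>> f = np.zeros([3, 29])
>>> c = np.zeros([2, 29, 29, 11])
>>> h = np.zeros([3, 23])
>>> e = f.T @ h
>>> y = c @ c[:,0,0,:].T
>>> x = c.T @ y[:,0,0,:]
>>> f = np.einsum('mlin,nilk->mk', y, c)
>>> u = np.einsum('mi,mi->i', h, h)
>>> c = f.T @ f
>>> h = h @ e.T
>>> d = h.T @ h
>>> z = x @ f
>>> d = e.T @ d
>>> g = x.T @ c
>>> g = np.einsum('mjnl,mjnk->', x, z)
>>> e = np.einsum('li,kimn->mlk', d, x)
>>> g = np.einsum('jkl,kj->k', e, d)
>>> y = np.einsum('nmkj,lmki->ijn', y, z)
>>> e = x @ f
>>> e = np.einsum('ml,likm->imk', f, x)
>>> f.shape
(2, 11)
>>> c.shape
(11, 11)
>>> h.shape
(3, 29)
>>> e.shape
(29, 2, 29)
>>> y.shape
(11, 2, 2)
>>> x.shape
(11, 29, 29, 2)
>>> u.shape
(23,)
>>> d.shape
(23, 29)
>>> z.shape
(11, 29, 29, 11)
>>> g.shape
(23,)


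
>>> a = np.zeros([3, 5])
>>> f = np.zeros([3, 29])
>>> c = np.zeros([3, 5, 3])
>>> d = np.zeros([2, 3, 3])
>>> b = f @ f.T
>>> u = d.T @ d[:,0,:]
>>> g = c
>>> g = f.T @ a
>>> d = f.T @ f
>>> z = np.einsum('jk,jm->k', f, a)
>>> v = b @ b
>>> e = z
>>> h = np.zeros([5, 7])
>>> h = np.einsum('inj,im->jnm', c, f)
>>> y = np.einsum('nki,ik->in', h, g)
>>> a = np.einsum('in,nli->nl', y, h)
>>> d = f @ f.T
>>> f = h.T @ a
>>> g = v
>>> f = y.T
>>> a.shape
(3, 5)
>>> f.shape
(3, 29)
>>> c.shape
(3, 5, 3)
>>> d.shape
(3, 3)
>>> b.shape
(3, 3)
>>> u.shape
(3, 3, 3)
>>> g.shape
(3, 3)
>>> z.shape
(29,)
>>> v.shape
(3, 3)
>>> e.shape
(29,)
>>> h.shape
(3, 5, 29)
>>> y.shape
(29, 3)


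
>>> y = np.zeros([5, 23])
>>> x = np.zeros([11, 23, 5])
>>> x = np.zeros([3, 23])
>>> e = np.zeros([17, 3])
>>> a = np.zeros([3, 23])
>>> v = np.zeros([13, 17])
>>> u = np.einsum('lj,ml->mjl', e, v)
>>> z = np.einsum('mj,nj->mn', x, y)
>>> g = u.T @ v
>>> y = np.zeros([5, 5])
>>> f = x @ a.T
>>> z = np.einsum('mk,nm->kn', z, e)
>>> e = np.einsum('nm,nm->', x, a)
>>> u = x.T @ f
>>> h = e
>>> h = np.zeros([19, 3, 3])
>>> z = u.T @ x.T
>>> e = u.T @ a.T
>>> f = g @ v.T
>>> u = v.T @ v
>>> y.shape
(5, 5)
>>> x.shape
(3, 23)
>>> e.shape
(3, 3)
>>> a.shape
(3, 23)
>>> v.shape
(13, 17)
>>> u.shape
(17, 17)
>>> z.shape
(3, 3)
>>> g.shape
(17, 3, 17)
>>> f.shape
(17, 3, 13)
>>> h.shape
(19, 3, 3)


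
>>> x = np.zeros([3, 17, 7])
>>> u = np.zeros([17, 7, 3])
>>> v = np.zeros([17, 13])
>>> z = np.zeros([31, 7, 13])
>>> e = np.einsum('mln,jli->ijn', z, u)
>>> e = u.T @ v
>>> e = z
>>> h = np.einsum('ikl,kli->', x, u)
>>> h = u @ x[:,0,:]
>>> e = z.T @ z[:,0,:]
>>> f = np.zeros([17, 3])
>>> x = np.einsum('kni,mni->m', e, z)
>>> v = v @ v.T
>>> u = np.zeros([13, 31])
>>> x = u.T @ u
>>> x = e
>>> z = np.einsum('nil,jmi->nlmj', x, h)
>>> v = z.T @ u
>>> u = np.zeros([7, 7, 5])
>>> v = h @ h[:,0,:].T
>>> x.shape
(13, 7, 13)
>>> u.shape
(7, 7, 5)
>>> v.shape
(17, 7, 17)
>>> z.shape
(13, 13, 7, 17)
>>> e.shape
(13, 7, 13)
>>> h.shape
(17, 7, 7)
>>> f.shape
(17, 3)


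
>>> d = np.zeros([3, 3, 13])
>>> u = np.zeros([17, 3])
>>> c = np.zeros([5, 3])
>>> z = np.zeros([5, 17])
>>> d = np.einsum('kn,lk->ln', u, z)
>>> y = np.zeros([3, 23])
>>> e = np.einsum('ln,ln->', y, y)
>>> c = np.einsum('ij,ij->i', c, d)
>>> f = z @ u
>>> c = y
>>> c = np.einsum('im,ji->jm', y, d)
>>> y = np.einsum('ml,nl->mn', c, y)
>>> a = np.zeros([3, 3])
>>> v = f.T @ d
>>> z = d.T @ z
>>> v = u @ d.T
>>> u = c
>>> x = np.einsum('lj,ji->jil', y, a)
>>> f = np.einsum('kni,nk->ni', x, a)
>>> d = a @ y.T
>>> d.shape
(3, 5)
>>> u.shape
(5, 23)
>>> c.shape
(5, 23)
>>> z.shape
(3, 17)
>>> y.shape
(5, 3)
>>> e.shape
()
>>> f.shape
(3, 5)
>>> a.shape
(3, 3)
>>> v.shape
(17, 5)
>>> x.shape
(3, 3, 5)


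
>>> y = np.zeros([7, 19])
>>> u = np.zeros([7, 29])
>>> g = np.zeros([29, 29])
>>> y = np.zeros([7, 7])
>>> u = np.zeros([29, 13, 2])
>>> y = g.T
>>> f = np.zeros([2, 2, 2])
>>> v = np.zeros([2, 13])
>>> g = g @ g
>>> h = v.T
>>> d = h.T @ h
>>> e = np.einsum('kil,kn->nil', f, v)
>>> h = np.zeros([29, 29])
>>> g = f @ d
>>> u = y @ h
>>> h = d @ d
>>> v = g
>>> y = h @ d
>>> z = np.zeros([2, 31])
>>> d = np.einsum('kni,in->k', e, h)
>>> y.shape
(2, 2)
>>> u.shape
(29, 29)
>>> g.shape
(2, 2, 2)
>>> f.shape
(2, 2, 2)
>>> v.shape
(2, 2, 2)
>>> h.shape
(2, 2)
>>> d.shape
(13,)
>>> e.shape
(13, 2, 2)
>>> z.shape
(2, 31)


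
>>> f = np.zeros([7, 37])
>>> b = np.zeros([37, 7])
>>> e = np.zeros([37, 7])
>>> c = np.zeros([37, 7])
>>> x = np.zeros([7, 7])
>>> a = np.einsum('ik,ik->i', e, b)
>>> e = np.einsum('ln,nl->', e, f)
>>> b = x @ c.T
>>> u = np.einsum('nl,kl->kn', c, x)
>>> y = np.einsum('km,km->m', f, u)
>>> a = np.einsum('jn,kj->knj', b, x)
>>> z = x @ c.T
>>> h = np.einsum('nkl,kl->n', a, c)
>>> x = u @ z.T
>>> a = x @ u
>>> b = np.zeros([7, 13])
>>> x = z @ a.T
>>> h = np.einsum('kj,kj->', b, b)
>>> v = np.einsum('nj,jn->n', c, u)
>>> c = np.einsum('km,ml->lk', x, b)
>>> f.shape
(7, 37)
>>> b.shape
(7, 13)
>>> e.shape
()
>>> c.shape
(13, 7)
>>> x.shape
(7, 7)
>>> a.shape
(7, 37)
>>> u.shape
(7, 37)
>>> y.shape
(37,)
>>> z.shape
(7, 37)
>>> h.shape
()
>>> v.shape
(37,)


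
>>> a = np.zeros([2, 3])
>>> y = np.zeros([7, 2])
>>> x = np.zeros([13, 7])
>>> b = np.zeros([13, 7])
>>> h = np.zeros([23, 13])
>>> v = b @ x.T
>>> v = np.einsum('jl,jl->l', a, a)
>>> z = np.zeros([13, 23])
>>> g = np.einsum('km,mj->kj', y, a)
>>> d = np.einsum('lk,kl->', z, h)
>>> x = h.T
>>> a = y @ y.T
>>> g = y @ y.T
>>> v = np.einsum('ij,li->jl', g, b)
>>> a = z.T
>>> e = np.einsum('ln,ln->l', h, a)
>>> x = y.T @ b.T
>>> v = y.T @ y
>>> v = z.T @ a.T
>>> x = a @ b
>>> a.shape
(23, 13)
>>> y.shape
(7, 2)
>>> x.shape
(23, 7)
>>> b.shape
(13, 7)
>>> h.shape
(23, 13)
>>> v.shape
(23, 23)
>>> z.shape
(13, 23)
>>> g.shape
(7, 7)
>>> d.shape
()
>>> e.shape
(23,)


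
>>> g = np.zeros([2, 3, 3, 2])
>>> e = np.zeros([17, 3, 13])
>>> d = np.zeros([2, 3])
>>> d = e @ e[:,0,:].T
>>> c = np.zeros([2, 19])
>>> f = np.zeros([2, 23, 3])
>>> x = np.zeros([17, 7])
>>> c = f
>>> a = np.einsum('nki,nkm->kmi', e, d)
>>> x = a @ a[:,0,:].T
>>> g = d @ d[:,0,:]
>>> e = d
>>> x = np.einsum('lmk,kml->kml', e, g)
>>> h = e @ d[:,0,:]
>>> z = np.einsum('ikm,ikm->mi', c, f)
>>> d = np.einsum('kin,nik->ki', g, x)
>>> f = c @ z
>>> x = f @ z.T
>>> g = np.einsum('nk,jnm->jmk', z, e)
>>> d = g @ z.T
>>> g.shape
(17, 17, 2)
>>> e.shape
(17, 3, 17)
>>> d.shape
(17, 17, 3)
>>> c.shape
(2, 23, 3)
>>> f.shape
(2, 23, 2)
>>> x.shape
(2, 23, 3)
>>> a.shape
(3, 17, 13)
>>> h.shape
(17, 3, 17)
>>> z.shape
(3, 2)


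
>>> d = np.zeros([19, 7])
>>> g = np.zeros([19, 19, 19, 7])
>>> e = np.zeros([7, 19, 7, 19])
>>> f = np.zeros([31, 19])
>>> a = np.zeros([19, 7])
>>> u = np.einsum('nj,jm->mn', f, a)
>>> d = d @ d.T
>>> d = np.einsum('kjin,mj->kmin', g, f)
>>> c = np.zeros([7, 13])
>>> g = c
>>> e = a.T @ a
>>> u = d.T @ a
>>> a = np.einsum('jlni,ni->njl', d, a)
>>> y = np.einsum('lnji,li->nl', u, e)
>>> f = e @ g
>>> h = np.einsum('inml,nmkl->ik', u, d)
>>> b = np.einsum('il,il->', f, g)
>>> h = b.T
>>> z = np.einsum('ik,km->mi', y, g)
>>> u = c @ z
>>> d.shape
(19, 31, 19, 7)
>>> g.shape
(7, 13)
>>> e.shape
(7, 7)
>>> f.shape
(7, 13)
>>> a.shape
(19, 19, 31)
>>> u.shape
(7, 19)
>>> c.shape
(7, 13)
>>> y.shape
(19, 7)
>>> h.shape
()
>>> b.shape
()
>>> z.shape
(13, 19)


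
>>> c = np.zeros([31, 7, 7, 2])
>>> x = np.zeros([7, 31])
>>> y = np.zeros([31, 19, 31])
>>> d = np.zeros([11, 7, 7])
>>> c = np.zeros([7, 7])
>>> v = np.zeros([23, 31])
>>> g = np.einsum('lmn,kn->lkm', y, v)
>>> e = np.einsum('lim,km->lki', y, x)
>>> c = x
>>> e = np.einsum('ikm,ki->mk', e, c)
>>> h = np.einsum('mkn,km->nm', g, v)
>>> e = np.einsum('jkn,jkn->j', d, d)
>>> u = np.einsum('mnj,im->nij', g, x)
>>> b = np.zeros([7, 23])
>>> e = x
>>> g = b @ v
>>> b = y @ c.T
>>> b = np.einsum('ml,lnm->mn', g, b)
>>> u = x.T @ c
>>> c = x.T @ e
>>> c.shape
(31, 31)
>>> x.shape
(7, 31)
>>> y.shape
(31, 19, 31)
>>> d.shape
(11, 7, 7)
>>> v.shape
(23, 31)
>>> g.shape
(7, 31)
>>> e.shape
(7, 31)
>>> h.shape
(19, 31)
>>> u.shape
(31, 31)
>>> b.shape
(7, 19)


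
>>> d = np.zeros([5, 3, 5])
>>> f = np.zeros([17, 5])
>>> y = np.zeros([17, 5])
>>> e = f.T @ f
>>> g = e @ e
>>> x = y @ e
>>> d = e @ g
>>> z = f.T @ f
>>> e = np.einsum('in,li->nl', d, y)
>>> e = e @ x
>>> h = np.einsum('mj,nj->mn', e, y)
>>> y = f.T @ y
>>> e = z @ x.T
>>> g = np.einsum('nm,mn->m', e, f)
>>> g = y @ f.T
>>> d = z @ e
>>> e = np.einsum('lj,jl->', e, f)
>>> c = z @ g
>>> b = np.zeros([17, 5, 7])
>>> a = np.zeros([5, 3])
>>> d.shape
(5, 17)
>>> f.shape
(17, 5)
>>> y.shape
(5, 5)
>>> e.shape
()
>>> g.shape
(5, 17)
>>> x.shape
(17, 5)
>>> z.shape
(5, 5)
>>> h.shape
(5, 17)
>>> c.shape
(5, 17)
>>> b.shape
(17, 5, 7)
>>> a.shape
(5, 3)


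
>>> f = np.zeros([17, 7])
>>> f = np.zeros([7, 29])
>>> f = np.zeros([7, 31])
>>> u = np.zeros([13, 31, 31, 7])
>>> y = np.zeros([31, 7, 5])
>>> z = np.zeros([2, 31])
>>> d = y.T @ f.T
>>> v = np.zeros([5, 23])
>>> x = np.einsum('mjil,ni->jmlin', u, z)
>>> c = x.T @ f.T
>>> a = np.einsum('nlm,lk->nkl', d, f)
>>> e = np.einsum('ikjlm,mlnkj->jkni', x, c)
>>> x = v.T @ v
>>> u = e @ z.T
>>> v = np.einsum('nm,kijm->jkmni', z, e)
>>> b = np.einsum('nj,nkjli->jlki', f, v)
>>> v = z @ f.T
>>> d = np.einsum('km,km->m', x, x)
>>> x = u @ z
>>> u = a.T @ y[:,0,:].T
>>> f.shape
(7, 31)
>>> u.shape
(7, 31, 31)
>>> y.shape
(31, 7, 5)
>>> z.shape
(2, 31)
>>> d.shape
(23,)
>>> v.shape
(2, 7)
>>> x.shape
(7, 13, 7, 31)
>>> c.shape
(2, 31, 7, 13, 7)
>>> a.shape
(5, 31, 7)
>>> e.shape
(7, 13, 7, 31)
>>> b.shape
(31, 2, 7, 13)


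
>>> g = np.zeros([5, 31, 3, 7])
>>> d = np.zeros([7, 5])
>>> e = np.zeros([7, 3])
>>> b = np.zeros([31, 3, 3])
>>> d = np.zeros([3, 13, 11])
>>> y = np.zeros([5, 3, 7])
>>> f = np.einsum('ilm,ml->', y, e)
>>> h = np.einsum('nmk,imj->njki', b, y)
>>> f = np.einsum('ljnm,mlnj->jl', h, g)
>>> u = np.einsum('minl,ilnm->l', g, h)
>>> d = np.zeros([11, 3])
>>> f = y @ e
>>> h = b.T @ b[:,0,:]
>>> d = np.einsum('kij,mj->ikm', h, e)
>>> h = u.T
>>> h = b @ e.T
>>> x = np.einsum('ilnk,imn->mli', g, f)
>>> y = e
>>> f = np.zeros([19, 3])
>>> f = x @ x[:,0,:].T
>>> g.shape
(5, 31, 3, 7)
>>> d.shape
(3, 3, 7)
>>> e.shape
(7, 3)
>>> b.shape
(31, 3, 3)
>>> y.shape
(7, 3)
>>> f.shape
(3, 31, 3)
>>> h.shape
(31, 3, 7)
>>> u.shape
(7,)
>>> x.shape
(3, 31, 5)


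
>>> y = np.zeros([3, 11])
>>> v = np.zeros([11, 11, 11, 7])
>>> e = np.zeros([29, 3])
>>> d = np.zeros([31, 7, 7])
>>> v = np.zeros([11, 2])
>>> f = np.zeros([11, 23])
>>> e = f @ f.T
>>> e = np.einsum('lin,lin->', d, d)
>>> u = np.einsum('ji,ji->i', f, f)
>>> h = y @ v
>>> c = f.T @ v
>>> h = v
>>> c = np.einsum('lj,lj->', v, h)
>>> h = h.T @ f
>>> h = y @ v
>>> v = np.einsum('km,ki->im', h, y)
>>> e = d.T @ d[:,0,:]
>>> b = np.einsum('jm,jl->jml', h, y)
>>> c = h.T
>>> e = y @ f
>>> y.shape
(3, 11)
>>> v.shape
(11, 2)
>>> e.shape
(3, 23)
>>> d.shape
(31, 7, 7)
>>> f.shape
(11, 23)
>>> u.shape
(23,)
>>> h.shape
(3, 2)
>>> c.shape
(2, 3)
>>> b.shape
(3, 2, 11)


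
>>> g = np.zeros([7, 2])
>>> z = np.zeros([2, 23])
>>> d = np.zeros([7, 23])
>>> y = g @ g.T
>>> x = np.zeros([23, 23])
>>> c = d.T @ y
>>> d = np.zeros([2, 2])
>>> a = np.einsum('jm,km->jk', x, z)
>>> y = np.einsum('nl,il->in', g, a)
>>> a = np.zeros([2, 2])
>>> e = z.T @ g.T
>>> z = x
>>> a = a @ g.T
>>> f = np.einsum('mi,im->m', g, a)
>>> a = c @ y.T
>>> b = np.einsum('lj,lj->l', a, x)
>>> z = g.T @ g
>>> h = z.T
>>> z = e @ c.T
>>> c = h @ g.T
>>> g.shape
(7, 2)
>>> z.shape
(23, 23)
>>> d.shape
(2, 2)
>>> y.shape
(23, 7)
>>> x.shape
(23, 23)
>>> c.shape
(2, 7)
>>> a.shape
(23, 23)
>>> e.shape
(23, 7)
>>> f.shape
(7,)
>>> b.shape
(23,)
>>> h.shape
(2, 2)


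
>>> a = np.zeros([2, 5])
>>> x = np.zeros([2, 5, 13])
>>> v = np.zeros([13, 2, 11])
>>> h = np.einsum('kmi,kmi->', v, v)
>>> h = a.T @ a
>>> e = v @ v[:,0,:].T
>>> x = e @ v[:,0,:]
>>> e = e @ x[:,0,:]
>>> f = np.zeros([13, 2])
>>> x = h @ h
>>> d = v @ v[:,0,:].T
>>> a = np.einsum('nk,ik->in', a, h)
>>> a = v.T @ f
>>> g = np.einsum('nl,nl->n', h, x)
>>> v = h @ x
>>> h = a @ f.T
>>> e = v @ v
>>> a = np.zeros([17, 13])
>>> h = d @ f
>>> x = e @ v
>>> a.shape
(17, 13)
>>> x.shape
(5, 5)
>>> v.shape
(5, 5)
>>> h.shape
(13, 2, 2)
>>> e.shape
(5, 5)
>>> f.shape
(13, 2)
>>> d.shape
(13, 2, 13)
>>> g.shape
(5,)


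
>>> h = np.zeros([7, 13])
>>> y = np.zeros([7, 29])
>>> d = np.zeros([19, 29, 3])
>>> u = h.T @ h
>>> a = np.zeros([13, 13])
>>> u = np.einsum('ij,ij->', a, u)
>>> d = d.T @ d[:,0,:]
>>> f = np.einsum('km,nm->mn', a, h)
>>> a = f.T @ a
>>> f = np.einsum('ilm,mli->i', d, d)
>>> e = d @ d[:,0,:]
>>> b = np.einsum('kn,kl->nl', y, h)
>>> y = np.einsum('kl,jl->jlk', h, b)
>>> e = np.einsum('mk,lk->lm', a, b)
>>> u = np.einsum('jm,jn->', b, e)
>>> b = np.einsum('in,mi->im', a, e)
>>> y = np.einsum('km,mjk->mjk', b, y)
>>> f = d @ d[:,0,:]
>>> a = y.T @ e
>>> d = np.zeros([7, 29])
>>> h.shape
(7, 13)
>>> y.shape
(29, 13, 7)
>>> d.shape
(7, 29)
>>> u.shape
()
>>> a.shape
(7, 13, 7)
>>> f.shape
(3, 29, 3)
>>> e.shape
(29, 7)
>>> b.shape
(7, 29)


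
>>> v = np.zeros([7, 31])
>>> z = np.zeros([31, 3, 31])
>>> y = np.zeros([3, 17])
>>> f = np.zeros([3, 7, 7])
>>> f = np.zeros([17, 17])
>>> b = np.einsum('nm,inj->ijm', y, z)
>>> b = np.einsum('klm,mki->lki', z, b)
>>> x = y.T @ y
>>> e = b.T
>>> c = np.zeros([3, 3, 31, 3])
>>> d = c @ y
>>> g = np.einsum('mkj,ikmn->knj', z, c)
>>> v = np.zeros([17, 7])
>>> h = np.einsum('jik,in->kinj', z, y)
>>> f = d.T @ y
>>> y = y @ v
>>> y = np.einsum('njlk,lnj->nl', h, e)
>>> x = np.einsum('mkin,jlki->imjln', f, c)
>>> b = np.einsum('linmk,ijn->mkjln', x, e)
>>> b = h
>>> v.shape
(17, 7)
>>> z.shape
(31, 3, 31)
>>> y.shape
(31, 17)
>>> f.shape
(17, 31, 3, 17)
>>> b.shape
(31, 3, 17, 31)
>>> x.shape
(3, 17, 3, 3, 17)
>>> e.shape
(17, 31, 3)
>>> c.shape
(3, 3, 31, 3)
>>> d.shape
(3, 3, 31, 17)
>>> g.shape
(3, 3, 31)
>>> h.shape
(31, 3, 17, 31)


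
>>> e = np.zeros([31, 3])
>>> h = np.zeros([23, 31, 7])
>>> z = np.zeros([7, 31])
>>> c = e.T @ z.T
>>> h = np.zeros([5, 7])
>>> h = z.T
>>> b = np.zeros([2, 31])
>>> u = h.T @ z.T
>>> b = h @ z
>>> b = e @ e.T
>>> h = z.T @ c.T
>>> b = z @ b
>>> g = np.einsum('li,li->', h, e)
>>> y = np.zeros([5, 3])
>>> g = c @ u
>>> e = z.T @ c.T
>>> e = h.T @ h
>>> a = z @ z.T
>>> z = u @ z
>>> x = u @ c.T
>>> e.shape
(3, 3)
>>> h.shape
(31, 3)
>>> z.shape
(7, 31)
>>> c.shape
(3, 7)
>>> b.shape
(7, 31)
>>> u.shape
(7, 7)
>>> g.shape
(3, 7)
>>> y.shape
(5, 3)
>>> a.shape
(7, 7)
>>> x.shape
(7, 3)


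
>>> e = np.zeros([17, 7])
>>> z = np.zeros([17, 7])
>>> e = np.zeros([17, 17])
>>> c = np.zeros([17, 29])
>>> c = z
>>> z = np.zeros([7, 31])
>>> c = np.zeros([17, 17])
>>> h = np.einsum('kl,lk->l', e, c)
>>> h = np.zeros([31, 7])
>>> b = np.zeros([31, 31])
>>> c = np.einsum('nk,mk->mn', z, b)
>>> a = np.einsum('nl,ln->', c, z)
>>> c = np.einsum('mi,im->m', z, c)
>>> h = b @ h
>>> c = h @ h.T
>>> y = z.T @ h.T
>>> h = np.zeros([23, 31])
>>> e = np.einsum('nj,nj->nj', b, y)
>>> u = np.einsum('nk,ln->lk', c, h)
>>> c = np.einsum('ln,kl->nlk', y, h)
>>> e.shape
(31, 31)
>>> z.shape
(7, 31)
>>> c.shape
(31, 31, 23)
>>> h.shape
(23, 31)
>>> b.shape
(31, 31)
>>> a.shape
()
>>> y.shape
(31, 31)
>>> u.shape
(23, 31)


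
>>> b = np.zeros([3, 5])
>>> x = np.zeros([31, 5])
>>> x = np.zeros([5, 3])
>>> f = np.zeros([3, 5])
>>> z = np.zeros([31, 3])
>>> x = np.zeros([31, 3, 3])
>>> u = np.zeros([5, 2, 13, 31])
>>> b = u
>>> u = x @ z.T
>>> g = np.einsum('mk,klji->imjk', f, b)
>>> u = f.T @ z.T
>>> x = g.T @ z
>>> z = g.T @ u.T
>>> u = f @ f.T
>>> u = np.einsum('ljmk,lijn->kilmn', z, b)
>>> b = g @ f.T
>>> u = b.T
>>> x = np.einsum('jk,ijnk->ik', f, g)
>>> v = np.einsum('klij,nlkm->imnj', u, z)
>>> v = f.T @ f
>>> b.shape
(31, 3, 13, 3)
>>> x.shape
(31, 5)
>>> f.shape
(3, 5)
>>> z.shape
(5, 13, 3, 5)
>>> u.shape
(3, 13, 3, 31)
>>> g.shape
(31, 3, 13, 5)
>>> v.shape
(5, 5)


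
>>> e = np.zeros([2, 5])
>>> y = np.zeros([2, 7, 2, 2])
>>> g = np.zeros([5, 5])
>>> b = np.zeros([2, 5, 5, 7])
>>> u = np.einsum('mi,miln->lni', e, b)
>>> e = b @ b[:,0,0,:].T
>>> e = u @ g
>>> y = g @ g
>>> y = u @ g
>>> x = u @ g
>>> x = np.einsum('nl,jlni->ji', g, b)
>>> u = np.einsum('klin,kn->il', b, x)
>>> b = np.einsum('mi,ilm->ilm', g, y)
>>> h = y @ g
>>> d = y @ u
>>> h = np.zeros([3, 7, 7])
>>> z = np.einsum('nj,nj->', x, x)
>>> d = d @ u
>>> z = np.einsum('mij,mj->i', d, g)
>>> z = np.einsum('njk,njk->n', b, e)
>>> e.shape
(5, 7, 5)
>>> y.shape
(5, 7, 5)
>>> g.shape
(5, 5)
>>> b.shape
(5, 7, 5)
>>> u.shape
(5, 5)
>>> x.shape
(2, 7)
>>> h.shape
(3, 7, 7)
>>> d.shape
(5, 7, 5)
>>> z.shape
(5,)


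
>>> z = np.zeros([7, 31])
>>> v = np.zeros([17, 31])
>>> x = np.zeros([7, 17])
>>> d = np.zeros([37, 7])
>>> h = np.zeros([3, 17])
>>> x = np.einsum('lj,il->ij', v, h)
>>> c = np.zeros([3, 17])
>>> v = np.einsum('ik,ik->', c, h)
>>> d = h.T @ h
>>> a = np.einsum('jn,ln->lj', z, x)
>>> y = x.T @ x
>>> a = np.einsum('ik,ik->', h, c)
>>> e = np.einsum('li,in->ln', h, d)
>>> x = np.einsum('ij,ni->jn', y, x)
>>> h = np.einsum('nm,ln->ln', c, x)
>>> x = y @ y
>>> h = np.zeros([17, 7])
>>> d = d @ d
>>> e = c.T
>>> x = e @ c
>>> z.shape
(7, 31)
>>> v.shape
()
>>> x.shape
(17, 17)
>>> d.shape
(17, 17)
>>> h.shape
(17, 7)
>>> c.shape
(3, 17)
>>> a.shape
()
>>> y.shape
(31, 31)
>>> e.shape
(17, 3)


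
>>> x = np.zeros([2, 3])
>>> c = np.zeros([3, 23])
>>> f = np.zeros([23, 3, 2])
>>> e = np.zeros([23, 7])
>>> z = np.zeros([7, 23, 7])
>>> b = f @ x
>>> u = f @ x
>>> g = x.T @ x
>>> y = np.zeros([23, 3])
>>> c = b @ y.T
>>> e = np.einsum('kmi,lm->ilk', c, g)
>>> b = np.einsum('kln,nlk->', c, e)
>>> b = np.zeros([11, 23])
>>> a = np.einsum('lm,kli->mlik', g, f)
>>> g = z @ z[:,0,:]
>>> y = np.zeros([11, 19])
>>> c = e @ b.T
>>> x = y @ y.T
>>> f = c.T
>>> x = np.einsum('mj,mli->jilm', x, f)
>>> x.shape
(11, 23, 3, 11)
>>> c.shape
(23, 3, 11)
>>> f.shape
(11, 3, 23)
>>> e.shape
(23, 3, 23)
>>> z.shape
(7, 23, 7)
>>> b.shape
(11, 23)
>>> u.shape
(23, 3, 3)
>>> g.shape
(7, 23, 7)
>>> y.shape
(11, 19)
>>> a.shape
(3, 3, 2, 23)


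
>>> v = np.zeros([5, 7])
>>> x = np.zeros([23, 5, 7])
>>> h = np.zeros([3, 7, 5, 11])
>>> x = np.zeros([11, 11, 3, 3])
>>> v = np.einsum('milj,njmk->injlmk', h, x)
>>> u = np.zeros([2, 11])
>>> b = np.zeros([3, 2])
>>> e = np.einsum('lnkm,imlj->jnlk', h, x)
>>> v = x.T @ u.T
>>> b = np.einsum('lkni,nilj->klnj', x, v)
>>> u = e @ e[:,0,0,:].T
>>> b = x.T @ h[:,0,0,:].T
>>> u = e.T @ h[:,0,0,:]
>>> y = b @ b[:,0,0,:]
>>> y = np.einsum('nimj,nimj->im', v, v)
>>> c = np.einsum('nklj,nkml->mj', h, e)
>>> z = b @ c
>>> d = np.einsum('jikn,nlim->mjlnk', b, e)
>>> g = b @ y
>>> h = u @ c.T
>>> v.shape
(3, 3, 11, 2)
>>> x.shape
(11, 11, 3, 3)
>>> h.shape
(5, 3, 7, 3)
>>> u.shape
(5, 3, 7, 11)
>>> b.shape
(3, 3, 11, 3)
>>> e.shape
(3, 7, 3, 5)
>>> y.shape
(3, 11)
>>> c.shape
(3, 11)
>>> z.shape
(3, 3, 11, 11)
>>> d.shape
(5, 3, 7, 3, 11)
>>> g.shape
(3, 3, 11, 11)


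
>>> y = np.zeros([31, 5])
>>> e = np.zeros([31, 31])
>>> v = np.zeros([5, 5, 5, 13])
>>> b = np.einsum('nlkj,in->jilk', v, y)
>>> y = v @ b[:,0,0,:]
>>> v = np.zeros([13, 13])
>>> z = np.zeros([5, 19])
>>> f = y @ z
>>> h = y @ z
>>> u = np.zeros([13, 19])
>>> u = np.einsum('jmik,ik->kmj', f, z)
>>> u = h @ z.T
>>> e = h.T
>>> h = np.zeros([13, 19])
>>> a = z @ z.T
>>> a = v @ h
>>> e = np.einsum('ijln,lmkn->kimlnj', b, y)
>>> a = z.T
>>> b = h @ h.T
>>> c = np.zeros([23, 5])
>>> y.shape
(5, 5, 5, 5)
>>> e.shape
(5, 13, 5, 5, 5, 31)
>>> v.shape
(13, 13)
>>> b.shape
(13, 13)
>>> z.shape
(5, 19)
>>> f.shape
(5, 5, 5, 19)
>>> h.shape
(13, 19)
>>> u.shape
(5, 5, 5, 5)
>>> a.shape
(19, 5)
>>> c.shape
(23, 5)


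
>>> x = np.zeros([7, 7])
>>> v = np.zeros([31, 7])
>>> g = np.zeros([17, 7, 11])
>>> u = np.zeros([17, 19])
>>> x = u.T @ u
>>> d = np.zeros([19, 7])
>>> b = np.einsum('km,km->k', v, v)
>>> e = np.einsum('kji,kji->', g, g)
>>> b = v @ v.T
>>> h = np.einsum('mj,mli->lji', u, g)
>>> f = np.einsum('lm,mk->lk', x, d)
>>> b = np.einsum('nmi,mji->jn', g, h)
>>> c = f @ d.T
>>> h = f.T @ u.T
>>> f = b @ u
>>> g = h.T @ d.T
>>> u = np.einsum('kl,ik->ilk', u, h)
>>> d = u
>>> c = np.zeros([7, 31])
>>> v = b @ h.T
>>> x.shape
(19, 19)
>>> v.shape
(19, 7)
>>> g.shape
(17, 19)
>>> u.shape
(7, 19, 17)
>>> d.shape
(7, 19, 17)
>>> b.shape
(19, 17)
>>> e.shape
()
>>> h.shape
(7, 17)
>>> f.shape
(19, 19)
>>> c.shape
(7, 31)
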